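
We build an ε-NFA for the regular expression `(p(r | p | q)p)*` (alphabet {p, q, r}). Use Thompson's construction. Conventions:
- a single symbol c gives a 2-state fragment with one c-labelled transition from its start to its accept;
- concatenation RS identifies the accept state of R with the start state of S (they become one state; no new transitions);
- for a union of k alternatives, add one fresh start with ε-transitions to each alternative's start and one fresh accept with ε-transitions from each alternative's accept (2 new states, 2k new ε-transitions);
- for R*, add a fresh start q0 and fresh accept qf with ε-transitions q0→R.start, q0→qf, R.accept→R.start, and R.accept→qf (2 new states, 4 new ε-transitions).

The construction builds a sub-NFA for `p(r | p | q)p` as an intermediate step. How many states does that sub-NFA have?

10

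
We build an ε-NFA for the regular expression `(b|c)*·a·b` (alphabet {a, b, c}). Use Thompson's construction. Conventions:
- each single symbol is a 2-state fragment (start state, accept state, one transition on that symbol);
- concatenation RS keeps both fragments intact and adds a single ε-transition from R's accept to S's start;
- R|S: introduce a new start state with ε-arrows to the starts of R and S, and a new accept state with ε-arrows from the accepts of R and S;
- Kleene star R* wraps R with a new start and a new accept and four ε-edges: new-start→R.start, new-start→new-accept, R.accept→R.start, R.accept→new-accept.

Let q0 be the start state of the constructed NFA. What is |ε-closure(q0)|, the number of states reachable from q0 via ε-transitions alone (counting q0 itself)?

6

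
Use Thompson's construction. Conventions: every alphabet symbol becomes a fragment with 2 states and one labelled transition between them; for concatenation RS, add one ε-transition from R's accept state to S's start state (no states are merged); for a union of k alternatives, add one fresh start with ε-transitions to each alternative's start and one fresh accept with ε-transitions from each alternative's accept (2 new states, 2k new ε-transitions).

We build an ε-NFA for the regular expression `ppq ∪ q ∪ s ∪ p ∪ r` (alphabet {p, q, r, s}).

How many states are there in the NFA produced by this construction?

Building bottom-up:
Each of the 7 symbol leaves contributes a 2-state fragment.
  ppq = 6 states
  ppq ∪ q ∪ s ∪ p ∪ r = 16 states

16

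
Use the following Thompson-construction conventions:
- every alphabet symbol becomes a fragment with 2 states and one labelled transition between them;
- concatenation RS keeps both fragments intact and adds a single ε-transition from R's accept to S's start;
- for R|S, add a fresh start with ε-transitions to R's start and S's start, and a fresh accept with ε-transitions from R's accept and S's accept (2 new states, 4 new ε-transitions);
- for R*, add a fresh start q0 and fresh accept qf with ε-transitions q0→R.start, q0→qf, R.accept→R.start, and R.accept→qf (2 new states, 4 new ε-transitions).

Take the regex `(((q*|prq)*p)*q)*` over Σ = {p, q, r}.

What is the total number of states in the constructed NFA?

Bottom-up over the parse tree:
Each of the 6 symbol leaves contributes a 2-state fragment.
  q* — 4 states
  prq — 6 states
  q*|prq — 12 states
  (q*|prq)* — 14 states
  (q*|prq)*p — 16 states
  ((q*|prq)*p)* — 18 states
  ((q*|prq)*p)*q — 20 states
  (((q*|prq)*p)*q)* — 22 states

22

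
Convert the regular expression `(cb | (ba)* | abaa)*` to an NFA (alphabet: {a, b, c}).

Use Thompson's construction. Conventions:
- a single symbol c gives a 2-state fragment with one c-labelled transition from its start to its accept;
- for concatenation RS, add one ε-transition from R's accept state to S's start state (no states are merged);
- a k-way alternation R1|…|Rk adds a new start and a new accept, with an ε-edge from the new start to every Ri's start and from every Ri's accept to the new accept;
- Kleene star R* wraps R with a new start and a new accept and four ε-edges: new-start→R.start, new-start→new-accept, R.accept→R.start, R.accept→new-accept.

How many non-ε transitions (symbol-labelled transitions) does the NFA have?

8

Bottom-up over the parse tree:
Each of the 8 symbol leaves contributes exactly 1 symbol transition.
  cb — 2 symbol transitions
  ba — 2 symbol transitions
  (ba)* — 2 symbol transitions
  abaa — 4 symbol transitions
  cb | (ba)* | abaa — 8 symbol transitions
  (cb | (ba)* | abaa)* — 8 symbol transitions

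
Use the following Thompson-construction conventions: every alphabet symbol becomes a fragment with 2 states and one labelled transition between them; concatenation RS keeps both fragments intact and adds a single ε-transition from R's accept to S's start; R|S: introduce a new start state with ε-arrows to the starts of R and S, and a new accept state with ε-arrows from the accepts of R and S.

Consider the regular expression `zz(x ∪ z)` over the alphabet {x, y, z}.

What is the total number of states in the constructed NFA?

Bottom-up over the parse tree:
Each of the 4 symbol leaves contributes a 2-state fragment.
  x ∪ z : 6 states
  zz(x ∪ z) : 10 states

10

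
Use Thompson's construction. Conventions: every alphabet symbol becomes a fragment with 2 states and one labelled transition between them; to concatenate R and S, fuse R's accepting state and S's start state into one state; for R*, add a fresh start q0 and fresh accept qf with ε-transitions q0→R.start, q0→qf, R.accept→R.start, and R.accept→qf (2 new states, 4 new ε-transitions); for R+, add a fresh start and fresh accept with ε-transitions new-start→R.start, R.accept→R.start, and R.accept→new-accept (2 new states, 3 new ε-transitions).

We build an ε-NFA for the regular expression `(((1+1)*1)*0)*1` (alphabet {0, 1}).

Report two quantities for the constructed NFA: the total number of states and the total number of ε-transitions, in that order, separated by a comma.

14, 15

Building bottom-up:
Each of the 5 symbol leaves contributes 2 states and 0 ε-transitions.
  1+ — 4 states, 3 ε-transitions
  1+1 — 5 states, 3 ε-transitions
  (1+1)* — 7 states, 7 ε-transitions
  (1+1)*1 — 8 states, 7 ε-transitions
  ((1+1)*1)* — 10 states, 11 ε-transitions
  ((1+1)*1)*0 — 11 states, 11 ε-transitions
  (((1+1)*1)*0)* — 13 states, 15 ε-transitions
  (((1+1)*1)*0)*1 — 14 states, 15 ε-transitions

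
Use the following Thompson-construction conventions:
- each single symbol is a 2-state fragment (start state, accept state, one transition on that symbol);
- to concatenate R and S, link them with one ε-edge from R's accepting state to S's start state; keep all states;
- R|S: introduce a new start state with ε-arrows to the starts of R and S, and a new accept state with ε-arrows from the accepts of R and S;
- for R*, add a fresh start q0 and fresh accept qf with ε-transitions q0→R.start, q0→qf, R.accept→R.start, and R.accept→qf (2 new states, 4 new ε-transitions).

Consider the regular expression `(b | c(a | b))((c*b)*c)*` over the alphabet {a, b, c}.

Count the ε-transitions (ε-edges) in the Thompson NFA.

Bottom-up over the parse tree:
Each of the 7 symbol leaves contributes 0 ε-transitions.
  a | b — 4 ε-transitions
  c(a | b) — 5 ε-transitions
  b | c(a | b) — 9 ε-transitions
  c* — 4 ε-transitions
  c*b — 5 ε-transitions
  (c*b)* — 9 ε-transitions
  (c*b)*c — 10 ε-transitions
  ((c*b)*c)* — 14 ε-transitions
  (b | c(a | b))((c*b)*c)* — 24 ε-transitions

24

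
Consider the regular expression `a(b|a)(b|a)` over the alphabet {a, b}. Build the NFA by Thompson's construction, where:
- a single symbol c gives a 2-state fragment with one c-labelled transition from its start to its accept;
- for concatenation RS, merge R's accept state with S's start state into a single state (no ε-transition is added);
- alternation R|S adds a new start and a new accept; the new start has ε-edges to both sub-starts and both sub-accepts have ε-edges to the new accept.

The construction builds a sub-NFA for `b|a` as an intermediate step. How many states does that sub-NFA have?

6

Fragment for `b|a`:
Each of the 2 symbol leaves contributes a 2-state fragment.
  b|a : 6 states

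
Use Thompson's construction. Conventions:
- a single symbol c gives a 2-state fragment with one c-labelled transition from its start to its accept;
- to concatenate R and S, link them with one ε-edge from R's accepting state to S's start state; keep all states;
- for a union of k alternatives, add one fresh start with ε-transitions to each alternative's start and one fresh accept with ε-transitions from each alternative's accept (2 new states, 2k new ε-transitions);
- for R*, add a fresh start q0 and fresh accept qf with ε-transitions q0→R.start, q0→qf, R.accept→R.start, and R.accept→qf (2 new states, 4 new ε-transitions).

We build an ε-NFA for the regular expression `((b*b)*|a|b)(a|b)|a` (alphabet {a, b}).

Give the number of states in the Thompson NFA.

Building bottom-up:
Each of the 7 symbol leaves contributes a 2-state fragment.
  b* : 4 states
  b*b : 6 states
  (b*b)* : 8 states
  (b*b)*|a|b : 14 states
  a|b : 6 states
  ((b*b)*|a|b)(a|b) : 20 states
  ((b*b)*|a|b)(a|b)|a : 24 states

24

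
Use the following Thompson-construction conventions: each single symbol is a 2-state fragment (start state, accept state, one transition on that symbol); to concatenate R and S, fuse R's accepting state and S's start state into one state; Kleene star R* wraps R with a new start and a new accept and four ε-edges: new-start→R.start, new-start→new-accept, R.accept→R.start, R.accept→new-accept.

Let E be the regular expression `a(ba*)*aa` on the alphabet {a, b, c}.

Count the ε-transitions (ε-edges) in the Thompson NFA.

8

Recursing over subexpressions:
Each of the 5 symbol leaves contributes 0 ε-transitions.
  a* — 4 ε-transitions
  ba* — 4 ε-transitions
  (ba*)* — 8 ε-transitions
  a(ba*)*aa — 8 ε-transitions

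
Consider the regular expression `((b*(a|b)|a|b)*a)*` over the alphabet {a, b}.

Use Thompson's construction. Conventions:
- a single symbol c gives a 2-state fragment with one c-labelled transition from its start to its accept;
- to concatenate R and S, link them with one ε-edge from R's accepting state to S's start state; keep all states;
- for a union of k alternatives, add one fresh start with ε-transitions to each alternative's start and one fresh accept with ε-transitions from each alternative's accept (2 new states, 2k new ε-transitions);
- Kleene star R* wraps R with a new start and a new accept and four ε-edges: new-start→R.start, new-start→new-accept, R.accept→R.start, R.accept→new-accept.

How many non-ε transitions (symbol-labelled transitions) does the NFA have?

6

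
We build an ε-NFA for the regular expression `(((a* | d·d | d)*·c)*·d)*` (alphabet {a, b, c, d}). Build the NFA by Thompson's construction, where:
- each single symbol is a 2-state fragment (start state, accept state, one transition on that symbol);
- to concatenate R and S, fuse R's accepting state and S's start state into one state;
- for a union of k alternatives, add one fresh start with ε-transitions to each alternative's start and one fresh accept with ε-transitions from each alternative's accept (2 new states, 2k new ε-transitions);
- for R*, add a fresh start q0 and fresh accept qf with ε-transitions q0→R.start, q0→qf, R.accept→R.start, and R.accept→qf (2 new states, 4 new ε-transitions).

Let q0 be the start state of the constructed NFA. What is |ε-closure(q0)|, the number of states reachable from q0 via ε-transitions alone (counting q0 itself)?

13

Work bottom-up. For each fragment F, track |ε-closure(F.start)| and whether F's accept lies in that closure (i.e. whether F accepts ε). A single-symbol fragment has closure size 1 and does not accept ε.
  a* : |ε-closure| = 1 (new start) + 1 (body) + 1 (new accept) = 3
  d·d : |ε-closure| equals the left operand's closure size = 1 (its accept is not ε-reachable, so the closure stops there)
  a* | d·d | d : |ε-closure| = 1 (new start) + (3 + 1 + 1) + 1 (new accept, since some branch ε-reaches its own accept) = 7
  (a* | d·d | d)* : the star's fresh start ε-reaches both the body's start and the fresh accept: |ε-closure| = 2 + 7 = 9
  (a* | d·d | d)*·c : the left operand accepts ε, so the closure extends into the next operand (the shared merged state is already counted); |ε-closure| = 9 + (1−1) = 9
  ((a* | d·d | d)*·c)* : new start has ε-edges to the inner start and to the new accept, so |ε-closure| = 2 + 9 = 11
  ((a* | d·d | d)*·c)*·d : |ε-closure| = 11 + (1−1) = 11 (closure spills across the concat boundary because the left factor accepts ε)
  (((a* | d·d | d)*·c)*·d)* : the star's fresh start ε-reaches both the body's start and the fresh accept: |ε-closure| = 2 + 11 = 13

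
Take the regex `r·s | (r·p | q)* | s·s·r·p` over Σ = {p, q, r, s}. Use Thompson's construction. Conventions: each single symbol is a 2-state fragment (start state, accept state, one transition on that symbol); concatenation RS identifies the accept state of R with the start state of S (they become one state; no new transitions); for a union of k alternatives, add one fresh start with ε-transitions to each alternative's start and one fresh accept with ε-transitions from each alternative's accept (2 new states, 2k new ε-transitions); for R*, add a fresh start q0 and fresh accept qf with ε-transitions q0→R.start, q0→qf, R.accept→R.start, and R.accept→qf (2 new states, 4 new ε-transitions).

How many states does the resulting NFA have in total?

19

Building bottom-up:
Each of the 9 symbol leaves contributes a 2-state fragment.
  r·s : 3 states
  r·p : 3 states
  r·p | q : 7 states
  (r·p | q)* : 9 states
  s·s·r·p : 5 states
  r·s | (r·p | q)* | s·s·r·p : 19 states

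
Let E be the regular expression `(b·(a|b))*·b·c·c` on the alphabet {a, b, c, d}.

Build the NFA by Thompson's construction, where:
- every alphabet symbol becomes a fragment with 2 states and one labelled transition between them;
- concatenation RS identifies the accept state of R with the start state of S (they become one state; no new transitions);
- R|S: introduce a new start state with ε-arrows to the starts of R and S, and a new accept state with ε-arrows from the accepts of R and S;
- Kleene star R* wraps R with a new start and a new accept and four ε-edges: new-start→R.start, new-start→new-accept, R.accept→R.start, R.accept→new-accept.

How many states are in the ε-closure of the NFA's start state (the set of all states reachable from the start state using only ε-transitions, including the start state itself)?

3

Let C(F) = |ε-closure(F.start)| within fragment F, and note whether F accepts ε. Symbol fragments have C = 1 and do not accept ε. Then:
  a|b — C = 1 + 1 + 1 = 3 (the new accept is not ε-reachable since no branch accepts ε)
  b·(a|b) — same as the first factor's closure: C = 1
  (b·(a|b))* — C = 1 (new start) + 1 (body) + 1 (new accept) = 3
  (b·(a|b))*·b·c·c — the left operand accepts ε, so the closure extends into the next operand (the shared merged state is already counted); C = 3 + (1−1) = 3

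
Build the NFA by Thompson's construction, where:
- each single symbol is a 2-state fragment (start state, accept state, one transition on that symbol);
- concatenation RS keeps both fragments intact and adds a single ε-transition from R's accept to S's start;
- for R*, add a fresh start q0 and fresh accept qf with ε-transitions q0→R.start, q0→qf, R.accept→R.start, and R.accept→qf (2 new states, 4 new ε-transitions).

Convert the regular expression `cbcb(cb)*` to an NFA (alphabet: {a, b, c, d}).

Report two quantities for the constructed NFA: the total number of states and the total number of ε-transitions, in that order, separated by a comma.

14, 9

Building bottom-up:
Each of the 6 symbol leaves contributes 2 states and 0 ε-transitions.
  cb — 4 states, 1 ε-transition
  (cb)* — 6 states, 5 ε-transitions
  cbcb(cb)* — 14 states, 9 ε-transitions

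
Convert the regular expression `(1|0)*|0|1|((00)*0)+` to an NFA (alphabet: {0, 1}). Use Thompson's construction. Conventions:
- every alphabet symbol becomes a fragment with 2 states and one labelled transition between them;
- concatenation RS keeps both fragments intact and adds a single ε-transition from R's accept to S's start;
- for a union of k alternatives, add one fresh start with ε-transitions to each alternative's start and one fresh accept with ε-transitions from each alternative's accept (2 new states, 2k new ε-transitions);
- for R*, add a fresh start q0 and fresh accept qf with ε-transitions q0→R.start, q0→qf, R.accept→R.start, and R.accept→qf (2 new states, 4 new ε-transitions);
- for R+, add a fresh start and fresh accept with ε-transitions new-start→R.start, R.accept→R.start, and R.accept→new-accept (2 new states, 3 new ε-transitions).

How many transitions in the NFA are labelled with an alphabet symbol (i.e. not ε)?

Per subexpression:
Each of the 7 symbol leaves contributes exactly 1 symbol transition.
  1|0 — 2 symbol transitions
  (1|0)* — 2 symbol transitions
  00 — 2 symbol transitions
  (00)* — 2 symbol transitions
  (00)*0 — 3 symbol transitions
  ((00)*0)+ — 3 symbol transitions
  (1|0)*|0|1|((00)*0)+ — 7 symbol transitions

7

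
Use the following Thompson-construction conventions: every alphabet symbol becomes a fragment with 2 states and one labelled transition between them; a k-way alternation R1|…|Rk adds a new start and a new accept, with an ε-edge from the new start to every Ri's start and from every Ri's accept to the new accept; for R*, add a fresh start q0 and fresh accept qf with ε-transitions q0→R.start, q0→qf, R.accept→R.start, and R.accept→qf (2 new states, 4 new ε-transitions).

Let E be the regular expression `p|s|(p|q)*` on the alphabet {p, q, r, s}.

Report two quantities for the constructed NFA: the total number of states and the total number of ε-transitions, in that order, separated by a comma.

14, 14

By structural recursion:
Each of the 4 symbol leaves contributes 2 states and 0 ε-transitions.
  p|q = 6 states, 4 ε-transitions
  (p|q)* = 8 states, 8 ε-transitions
  p|s|(p|q)* = 14 states, 14 ε-transitions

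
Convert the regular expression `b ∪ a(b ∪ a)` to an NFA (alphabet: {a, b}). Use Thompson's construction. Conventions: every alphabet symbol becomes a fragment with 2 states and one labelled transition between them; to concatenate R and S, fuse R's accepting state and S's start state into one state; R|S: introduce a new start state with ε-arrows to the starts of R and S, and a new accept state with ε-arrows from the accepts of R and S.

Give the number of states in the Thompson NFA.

11

Building bottom-up:
Each of the 4 symbol leaves contributes a 2-state fragment.
  b ∪ a = 6 states
  a(b ∪ a) = 7 states
  b ∪ a(b ∪ a) = 11 states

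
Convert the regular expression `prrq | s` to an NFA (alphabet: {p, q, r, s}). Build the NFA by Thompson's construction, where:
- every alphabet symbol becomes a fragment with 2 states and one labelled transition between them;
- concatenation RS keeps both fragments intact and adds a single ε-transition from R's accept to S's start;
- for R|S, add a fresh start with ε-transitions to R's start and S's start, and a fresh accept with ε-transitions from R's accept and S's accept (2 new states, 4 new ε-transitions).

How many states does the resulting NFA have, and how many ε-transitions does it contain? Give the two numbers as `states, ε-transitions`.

Recursing over subexpressions:
Each of the 5 symbol leaves contributes 2 states and 0 ε-transitions.
  prrq : 8 states, 3 ε-transitions
  prrq | s : 12 states, 7 ε-transitions

12, 7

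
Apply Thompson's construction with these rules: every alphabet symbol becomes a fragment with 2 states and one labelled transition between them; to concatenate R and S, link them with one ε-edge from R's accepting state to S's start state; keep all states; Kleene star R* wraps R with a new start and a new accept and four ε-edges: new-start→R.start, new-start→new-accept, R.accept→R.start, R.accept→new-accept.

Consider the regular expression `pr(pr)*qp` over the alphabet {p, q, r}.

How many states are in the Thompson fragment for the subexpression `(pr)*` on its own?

6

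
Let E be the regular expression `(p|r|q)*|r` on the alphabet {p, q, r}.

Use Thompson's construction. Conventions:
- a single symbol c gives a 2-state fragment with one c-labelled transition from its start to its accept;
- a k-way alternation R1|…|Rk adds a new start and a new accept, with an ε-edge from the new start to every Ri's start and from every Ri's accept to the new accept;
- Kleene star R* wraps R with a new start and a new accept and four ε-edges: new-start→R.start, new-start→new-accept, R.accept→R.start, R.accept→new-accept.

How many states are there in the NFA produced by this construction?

14

Building bottom-up:
Each of the 4 symbol leaves contributes a 2-state fragment.
  p|r|q : 8 states
  (p|r|q)* : 10 states
  (p|r|q)*|r : 14 states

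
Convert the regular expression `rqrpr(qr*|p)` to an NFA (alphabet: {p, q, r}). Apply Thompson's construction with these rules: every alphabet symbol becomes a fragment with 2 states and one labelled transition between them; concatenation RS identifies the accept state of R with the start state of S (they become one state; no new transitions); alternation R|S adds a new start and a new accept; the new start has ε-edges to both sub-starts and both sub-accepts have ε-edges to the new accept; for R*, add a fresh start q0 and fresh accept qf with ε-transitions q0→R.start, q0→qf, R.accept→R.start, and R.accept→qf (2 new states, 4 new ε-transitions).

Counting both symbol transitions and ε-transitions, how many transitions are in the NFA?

16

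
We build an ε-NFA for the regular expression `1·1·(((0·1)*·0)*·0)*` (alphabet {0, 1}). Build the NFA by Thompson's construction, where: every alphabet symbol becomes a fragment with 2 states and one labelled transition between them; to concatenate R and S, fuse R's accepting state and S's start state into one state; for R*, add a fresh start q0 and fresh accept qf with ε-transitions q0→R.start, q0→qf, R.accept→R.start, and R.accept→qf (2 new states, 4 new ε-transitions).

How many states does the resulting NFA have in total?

Recursing over subexpressions:
Each of the 6 symbol leaves contributes a 2-state fragment.
  0·1 → 3 states
  (0·1)* → 5 states
  (0·1)*·0 → 6 states
  ((0·1)*·0)* → 8 states
  ((0·1)*·0)*·0 → 9 states
  (((0·1)*·0)*·0)* → 11 states
  1·1·(((0·1)*·0)*·0)* → 13 states

13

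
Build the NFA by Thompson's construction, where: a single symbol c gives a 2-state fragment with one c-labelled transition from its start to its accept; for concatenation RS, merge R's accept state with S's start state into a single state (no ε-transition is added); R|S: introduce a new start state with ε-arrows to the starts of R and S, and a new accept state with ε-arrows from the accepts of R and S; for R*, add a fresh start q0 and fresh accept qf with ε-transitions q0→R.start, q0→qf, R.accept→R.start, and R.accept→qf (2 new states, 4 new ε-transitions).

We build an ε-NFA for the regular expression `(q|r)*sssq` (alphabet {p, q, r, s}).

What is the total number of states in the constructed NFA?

12

Bottom-up over the parse tree:
Each of the 6 symbol leaves contributes a 2-state fragment.
  q|r — 6 states
  (q|r)* — 8 states
  (q|r)*sssq — 12 states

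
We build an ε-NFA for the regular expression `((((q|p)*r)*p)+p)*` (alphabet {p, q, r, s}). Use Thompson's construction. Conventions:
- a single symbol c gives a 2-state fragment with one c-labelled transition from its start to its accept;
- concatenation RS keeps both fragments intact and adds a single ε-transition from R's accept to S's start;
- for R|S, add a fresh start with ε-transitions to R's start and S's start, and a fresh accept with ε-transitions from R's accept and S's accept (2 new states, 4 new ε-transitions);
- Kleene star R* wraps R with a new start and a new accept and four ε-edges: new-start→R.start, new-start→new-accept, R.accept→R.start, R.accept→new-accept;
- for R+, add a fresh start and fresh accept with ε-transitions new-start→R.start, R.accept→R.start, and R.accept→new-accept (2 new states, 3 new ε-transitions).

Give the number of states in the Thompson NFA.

20

By structural recursion:
Each of the 5 symbol leaves contributes a 2-state fragment.
  q|p → 6 states
  (q|p)* → 8 states
  (q|p)*r → 10 states
  ((q|p)*r)* → 12 states
  ((q|p)*r)*p → 14 states
  (((q|p)*r)*p)+ → 16 states
  (((q|p)*r)*p)+p → 18 states
  ((((q|p)*r)*p)+p)* → 20 states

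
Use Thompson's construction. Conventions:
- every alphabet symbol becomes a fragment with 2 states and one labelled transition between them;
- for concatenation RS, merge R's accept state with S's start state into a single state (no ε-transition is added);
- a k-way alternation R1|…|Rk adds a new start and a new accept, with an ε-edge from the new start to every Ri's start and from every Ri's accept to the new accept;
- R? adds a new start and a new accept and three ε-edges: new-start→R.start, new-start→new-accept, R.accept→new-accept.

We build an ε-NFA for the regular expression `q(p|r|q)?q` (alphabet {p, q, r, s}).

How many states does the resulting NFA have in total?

12

Per subexpression:
Each of the 5 symbol leaves contributes a 2-state fragment.
  p|r|q → 8 states
  (p|r|q)? → 10 states
  q(p|r|q)?q → 12 states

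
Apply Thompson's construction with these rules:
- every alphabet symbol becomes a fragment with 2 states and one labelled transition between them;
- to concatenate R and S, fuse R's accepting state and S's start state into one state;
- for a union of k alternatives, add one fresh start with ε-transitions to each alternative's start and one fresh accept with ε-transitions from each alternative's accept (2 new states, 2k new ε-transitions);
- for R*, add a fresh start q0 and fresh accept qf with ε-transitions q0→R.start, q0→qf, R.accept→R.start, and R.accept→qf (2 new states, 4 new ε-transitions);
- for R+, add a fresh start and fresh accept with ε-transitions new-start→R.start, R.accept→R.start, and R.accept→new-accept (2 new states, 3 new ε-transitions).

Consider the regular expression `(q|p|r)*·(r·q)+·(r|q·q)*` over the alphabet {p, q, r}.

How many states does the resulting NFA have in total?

22

Bottom-up over the parse tree:
Each of the 8 symbol leaves contributes a 2-state fragment.
  q|p|r = 8 states
  (q|p|r)* = 10 states
  r·q = 3 states
  (r·q)+ = 5 states
  q·q = 3 states
  r|q·q = 7 states
  (r|q·q)* = 9 states
  (q|p|r)*·(r·q)+·(r|q·q)* = 22 states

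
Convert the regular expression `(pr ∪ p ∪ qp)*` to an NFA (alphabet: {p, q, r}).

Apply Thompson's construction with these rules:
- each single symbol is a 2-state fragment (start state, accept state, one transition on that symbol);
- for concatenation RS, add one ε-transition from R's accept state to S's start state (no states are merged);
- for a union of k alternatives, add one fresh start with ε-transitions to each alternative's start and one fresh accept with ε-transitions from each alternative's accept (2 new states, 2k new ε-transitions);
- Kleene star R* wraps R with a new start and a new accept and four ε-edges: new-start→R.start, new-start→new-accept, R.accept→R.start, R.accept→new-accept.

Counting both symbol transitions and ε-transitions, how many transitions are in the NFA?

Per subexpression:
Each of the 5 symbol leaves contributes 1 transition (1 symbol, 0 ε).
  pr = 3 transitions (2 symbol, 1 ε)
  qp = 3 transitions (2 symbol, 1 ε)
  pr ∪ p ∪ qp = 13 transitions (5 symbol, 8 ε)
  (pr ∪ p ∪ qp)* = 17 transitions (5 symbol, 12 ε)

17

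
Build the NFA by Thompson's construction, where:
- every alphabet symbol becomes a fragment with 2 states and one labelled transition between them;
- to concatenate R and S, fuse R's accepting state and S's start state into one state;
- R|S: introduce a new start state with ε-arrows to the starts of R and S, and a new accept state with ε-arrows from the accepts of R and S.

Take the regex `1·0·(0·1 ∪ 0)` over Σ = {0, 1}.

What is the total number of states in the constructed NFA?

Bottom-up over the parse tree:
Each of the 5 symbol leaves contributes a 2-state fragment.
  0·1 = 3 states
  0·1 ∪ 0 = 7 states
  1·0·(0·1 ∪ 0) = 9 states

9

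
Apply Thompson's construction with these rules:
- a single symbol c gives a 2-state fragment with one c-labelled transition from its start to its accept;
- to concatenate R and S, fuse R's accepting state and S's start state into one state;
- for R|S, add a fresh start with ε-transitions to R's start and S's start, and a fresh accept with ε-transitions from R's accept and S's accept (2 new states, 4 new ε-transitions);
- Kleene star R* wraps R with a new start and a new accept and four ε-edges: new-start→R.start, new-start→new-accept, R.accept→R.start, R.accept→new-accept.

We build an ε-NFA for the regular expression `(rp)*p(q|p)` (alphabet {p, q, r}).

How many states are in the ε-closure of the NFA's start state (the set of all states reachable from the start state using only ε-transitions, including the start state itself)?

Work bottom-up. For each fragment F, track |ε-closure(F.start)| and whether F's accept lies in that closure (i.e. whether F accepts ε). A single-symbol fragment has closure size 1 and does not accept ε.
  rp — same as the first factor's closure: |closure| = 1
  (rp)* — |closure| = 1 (new start) + 1 (body) + 1 (new accept) = 3
  q|p — |closure| = 1 + 1 + 1 = 3 (the new accept is not ε-reachable since no branch accepts ε)
  (rp)*p(q|p) — the left operand accepts ε, so the closure extends into the next operand (the shared merged state is already counted); |closure| = 3 + (1−1) = 3

3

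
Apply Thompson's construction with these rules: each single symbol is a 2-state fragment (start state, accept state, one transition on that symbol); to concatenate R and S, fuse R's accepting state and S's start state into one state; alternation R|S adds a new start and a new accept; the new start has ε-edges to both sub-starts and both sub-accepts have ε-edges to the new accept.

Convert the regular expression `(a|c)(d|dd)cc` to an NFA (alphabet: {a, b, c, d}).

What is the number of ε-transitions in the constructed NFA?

Building bottom-up:
Each of the 7 symbol leaves contributes 0 ε-transitions.
  a|c — 4 ε-transitions
  dd — 0 ε-transitions
  d|dd — 4 ε-transitions
  (a|c)(d|dd)cc — 8 ε-transitions

8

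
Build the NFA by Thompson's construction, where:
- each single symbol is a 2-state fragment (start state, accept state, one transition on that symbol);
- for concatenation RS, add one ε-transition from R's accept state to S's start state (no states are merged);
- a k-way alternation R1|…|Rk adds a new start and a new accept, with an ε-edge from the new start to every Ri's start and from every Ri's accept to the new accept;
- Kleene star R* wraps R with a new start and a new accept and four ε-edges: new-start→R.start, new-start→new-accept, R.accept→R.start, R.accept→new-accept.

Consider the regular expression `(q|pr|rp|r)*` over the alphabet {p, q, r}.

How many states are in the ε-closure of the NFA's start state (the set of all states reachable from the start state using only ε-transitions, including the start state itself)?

7

Let C(F) = |ε-closure(F.start)| within fragment F, and note whether F accepts ε. Symbol fragments have C = 1 and do not accept ε. Then:
  pr : |ε-closure| equals the left operand's closure size = 1 (its accept is not ε-reachable, so the closure stops there)
  rp : |ε-closure| equals the left operand's closure size = 1 (its accept is not ε-reachable, so the closure stops there)
  q|pr|rp|r : new start ε-reaches every alternative's start; none of them accept ε, so the new accept is not reached: |ε-closure| = 1 + 1 + 1 + 1 + 1 = 5
  (q|pr|rp|r)* : new start has ε-edges to the inner start and to the new accept, so |ε-closure| = 2 + 5 = 7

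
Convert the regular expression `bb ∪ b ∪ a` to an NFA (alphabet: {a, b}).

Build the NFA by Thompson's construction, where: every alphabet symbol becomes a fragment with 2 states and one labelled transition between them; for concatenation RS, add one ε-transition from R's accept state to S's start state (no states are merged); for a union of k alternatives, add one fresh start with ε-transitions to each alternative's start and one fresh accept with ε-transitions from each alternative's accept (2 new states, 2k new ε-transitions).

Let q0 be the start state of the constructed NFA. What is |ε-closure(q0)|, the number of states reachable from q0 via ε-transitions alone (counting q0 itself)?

4

Let C(F) = |ε-closure(F.start)| within fragment F, and note whether F accepts ε. Symbol fragments have C = 1 and do not accept ε. Then:
  bb : C equals the left operand's closure size = 1 (its accept is not ε-reachable, so the closure stops there)
  bb ∪ b ∪ a : C = 1 + 1 + 1 + 1 = 4 (the new accept is not ε-reachable since no branch accepts ε)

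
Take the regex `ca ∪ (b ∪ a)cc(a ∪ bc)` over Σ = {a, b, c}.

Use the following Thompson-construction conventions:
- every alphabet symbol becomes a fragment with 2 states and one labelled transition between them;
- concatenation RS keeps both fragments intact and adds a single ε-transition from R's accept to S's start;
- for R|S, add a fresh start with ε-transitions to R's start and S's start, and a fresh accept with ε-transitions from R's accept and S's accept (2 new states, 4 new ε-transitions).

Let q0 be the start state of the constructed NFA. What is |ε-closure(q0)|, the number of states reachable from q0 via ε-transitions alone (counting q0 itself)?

Let C(F) = |ε-closure(F.start)| within fragment F, and note whether F accepts ε. Symbol fragments have C = 1 and do not accept ε. Then:
  ca — C equals the left operand's closure size = 1 (its accept is not ε-reachable, so the closure stops there)
  b ∪ a — C = 1 + 1 + 1 = 3 (the new accept is not ε-reachable since no branch accepts ε)
  bc — same as the first factor's closure: C = 1
  a ∪ bc — C = 1 + 1 + 1 = 3 (the new accept is not ε-reachable since no branch accepts ε)
  (b ∪ a)cc(a ∪ bc) — C equals the left operand's closure size = 3 (its accept is not ε-reachable, so the closure stops there)
  ca ∪ (b ∪ a)cc(a ∪ bc) — new start ε-reaches every alternative's start; none of them accept ε, so the new accept is not reached: C = 1 + 1 + 3 = 5

5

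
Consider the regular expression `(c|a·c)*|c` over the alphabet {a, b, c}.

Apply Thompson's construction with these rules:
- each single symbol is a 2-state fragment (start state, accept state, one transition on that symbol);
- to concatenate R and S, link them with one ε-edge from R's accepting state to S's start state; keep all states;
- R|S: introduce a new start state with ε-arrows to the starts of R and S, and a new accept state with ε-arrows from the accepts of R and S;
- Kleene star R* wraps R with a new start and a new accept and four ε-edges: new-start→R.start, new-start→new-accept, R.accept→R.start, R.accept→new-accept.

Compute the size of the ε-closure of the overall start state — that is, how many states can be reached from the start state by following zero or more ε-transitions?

8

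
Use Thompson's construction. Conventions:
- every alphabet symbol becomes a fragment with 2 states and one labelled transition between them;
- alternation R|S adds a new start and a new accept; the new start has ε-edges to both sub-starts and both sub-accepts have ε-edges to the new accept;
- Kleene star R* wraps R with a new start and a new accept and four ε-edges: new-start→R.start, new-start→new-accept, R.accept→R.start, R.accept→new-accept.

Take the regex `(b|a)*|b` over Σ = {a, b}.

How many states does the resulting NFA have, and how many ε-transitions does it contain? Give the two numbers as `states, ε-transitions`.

Recursing over subexpressions:
Each of the 3 symbol leaves contributes 2 states and 0 ε-transitions.
  b|a — 6 states, 4 ε-transitions
  (b|a)* — 8 states, 8 ε-transitions
  (b|a)*|b — 12 states, 12 ε-transitions

12, 12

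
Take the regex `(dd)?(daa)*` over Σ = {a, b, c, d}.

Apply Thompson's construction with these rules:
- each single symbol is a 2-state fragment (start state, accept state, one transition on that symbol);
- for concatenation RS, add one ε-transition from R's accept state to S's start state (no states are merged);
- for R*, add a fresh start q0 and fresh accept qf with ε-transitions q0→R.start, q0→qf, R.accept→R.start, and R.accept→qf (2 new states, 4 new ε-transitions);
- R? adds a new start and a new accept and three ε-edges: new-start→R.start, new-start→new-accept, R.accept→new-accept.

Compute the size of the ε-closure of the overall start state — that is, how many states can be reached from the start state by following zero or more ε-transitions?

Compute the ε-closure size of each fragment's start state recursively; a symbol fragment's start has no outgoing ε-edge, so its closure is just itself (size 1).
  dd → same as the first factor's closure: |closure| = 1
  (dd)? → |closure| = 1 (new start) + 1 (body) + 1 (new accept, via ε) = 3
  daa → |closure| equals the left operand's closure size = 1 (its accept is not ε-reachable, so the closure stops there)
  (daa)* → |closure| = 1 (new start) + 1 (body) + 1 (new accept) = 3
  (dd)?(daa)* → |closure| = 3 + 3 = 6 (closure spills across the concat boundary because the left factor accepts ε)

6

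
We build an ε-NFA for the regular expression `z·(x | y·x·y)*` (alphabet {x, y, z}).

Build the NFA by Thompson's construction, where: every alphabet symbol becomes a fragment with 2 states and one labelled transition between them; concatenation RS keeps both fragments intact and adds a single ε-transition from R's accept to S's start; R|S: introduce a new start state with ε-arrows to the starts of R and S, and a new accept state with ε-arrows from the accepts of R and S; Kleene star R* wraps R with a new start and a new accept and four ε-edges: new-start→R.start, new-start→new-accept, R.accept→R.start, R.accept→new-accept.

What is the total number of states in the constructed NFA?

By structural recursion:
Each of the 5 symbol leaves contributes a 2-state fragment.
  y·x·y = 6 states
  x | y·x·y = 10 states
  (x | y·x·y)* = 12 states
  z·(x | y·x·y)* = 14 states

14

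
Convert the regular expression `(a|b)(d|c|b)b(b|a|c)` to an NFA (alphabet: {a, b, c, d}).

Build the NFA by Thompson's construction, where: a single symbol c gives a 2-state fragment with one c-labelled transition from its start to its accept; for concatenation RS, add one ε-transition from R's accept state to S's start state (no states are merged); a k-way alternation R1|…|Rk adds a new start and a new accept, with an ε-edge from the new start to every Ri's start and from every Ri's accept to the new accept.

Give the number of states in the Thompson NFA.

Bottom-up over the parse tree:
Each of the 9 symbol leaves contributes a 2-state fragment.
  a|b → 6 states
  d|c|b → 8 states
  b|a|c → 8 states
  (a|b)(d|c|b)b(b|a|c) → 24 states

24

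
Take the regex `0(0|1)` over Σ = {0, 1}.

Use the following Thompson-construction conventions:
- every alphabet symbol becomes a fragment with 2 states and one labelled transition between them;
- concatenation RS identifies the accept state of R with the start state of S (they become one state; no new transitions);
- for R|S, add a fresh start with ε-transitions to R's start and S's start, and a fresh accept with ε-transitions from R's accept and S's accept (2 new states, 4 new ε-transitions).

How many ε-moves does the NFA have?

4

By structural recursion:
Each of the 3 symbol leaves contributes 0 ε-transitions.
  0|1 — 4 ε-transitions
  0(0|1) — 4 ε-transitions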